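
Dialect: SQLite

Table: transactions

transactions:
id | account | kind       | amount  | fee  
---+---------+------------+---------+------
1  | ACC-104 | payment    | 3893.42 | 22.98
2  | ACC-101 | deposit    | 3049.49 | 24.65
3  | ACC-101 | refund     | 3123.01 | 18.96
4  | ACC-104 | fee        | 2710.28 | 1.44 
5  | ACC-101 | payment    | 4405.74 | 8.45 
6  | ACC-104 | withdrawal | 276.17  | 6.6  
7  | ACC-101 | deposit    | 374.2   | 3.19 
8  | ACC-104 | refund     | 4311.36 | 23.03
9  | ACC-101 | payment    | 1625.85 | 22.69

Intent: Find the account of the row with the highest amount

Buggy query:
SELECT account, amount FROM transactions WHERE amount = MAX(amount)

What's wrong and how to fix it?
Bug: MAX(amount) is an aggregate and cannot be used directly in WHERE

Fix: Wrap MAX in a scalar subquery so WHERE compares against a single value

Corrected query:
SELECT account, amount FROM transactions WHERE amount = (SELECT MAX(amount) FROM transactions)

Result:
account | amount 
--------+--------
ACC-101 | 4405.74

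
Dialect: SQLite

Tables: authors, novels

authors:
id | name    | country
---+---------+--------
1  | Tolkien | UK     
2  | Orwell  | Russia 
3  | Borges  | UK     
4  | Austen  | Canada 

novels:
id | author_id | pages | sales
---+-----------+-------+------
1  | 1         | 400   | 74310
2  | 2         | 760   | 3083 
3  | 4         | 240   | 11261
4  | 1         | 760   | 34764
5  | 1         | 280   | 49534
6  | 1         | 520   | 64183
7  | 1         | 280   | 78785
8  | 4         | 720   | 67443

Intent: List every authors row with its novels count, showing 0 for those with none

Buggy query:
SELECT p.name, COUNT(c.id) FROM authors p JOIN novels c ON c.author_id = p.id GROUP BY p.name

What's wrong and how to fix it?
Bug: INNER JOIN drops authors rows that have no matching novels rows

Fix: Use LEFT JOIN so parents without children still appear (COUNT(c.id) gives 0)

Corrected query:
SELECT p.name, COUNT(c.id) FROM authors p LEFT JOIN novels c ON c.author_id = p.id GROUP BY p.name

Result:
name    | COUNT(c.id)
--------+------------
Austen  | 2          
Borges  | 0          
Orwell  | 1          
Tolkien | 5          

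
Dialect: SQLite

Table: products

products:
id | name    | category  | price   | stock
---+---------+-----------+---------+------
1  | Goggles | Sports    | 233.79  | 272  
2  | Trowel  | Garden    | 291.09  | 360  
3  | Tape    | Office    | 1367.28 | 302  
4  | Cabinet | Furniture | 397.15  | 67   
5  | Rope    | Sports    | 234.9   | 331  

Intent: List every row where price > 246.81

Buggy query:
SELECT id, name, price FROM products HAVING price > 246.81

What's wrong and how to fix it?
Bug: HAVING filters the output of aggregation, but this query has no GROUP BY and no aggregate functions, so SQLite rejects it (HAVING clause on a non-aggregate query); the condition here is per row

Fix: Use WHERE for row-level filtering

Corrected query:
SELECT id, name, price FROM products WHERE price > 246.81

Result:
id | name    | price  
---+---------+--------
2  | Trowel  | 291.09 
3  | Tape    | 1367.28
4  | Cabinet | 397.15 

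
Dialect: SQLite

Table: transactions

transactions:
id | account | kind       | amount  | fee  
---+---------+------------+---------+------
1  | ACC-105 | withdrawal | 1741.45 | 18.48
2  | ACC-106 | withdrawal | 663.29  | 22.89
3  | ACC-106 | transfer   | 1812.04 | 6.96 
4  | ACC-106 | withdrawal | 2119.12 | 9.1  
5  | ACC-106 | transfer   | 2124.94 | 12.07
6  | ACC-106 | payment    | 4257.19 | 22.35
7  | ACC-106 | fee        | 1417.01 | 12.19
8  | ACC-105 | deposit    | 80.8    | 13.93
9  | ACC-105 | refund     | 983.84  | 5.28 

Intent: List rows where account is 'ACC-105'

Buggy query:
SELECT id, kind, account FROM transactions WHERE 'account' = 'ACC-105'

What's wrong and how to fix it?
Bug: 'account' in single quotes is a string literal, not the column; the comparison is literal-vs-literal and never true

Fix: Remove the quotes around the column name (or use double quotes for an identifier)

Corrected query:
SELECT id, kind, account FROM transactions WHERE account = 'ACC-105'

Result:
id | kind       | account
---+------------+--------
1  | withdrawal | ACC-105
8  | deposit    | ACC-105
9  | refund     | ACC-105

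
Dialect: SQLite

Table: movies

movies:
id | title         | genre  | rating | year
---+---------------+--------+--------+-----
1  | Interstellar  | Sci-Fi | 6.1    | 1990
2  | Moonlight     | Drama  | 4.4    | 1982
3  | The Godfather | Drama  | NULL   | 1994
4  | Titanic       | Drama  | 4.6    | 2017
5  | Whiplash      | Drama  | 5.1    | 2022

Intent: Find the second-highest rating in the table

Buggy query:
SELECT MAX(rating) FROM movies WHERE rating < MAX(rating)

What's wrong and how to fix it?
Bug: MAX(rating) on the right of the comparison is an aggregate-in-WHERE error

Fix: Compute the overall MAX in a subquery, then take MAX of rows below it

Corrected query:
SELECT MAX(rating) FROM movies WHERE rating < (SELECT MAX(rating) FROM movies)

Result:
MAX(rating)
-----------
5.1        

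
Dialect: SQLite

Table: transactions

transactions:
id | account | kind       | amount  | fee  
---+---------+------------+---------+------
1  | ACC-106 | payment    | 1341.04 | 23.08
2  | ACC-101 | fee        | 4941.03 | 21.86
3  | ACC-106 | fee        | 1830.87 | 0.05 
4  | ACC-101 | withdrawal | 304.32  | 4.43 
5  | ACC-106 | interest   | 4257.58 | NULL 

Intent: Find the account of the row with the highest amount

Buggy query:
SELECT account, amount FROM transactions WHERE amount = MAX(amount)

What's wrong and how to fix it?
Bug: WHERE is evaluated per row; an aggregate over the whole table isn't defined there

Fix: Use a subquery: WHERE amount = (SELECT MAX(amount) FROM transactions)

Corrected query:
SELECT account, amount FROM transactions WHERE amount = (SELECT MAX(amount) FROM transactions)

Result:
account | amount 
--------+--------
ACC-101 | 4941.03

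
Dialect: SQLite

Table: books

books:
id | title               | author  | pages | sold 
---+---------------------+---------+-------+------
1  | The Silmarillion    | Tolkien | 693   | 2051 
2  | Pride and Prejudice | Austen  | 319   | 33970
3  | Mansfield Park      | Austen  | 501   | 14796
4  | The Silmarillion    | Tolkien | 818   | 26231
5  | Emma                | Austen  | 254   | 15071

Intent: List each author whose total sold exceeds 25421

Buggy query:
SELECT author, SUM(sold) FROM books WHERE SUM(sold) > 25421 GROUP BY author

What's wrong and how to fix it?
Bug: Aggregate functions cannot appear in a WHERE clause

Fix: Use HAVING (which filters groups after aggregation) instead of WHERE

Corrected query:
SELECT author, SUM(sold) FROM books GROUP BY author HAVING SUM(sold) > 25421

Result:
author  | SUM(sold)
--------+----------
Austen  | 63837    
Tolkien | 28282    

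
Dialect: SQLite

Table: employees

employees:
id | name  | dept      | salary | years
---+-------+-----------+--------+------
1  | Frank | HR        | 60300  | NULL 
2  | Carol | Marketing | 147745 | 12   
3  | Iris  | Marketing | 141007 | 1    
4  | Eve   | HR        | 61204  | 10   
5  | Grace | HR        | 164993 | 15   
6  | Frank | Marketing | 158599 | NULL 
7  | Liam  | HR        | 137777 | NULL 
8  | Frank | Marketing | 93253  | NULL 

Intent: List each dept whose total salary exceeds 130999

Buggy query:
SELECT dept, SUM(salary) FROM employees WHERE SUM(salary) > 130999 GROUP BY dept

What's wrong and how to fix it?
Bug: Aggregate functions cannot appear in a WHERE clause

Fix: Use HAVING (which filters groups after aggregation) instead of WHERE

Corrected query:
SELECT dept, SUM(salary) FROM employees GROUP BY dept HAVING SUM(salary) > 130999

Result:
dept      | SUM(salary)
----------+------------
HR        | 424274     
Marketing | 540604     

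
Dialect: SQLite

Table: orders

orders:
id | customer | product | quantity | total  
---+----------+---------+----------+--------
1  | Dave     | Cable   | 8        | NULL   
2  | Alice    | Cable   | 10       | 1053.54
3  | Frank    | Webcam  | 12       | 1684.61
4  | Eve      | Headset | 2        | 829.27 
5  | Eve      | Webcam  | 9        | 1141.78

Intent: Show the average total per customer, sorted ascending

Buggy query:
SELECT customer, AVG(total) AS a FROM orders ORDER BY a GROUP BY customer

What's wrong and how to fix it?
Bug: GROUP BY must precede ORDER BY

Fix: Move ORDER BY to the end, after GROUP BY

Corrected query:
SELECT customer, AVG(total) AS a FROM orders GROUP BY customer ORDER BY a

Result:
customer | a      
---------+--------
Dave     | NULL   
Eve      | 985.525
Alice    | 1053.54
Frank    | 1684.61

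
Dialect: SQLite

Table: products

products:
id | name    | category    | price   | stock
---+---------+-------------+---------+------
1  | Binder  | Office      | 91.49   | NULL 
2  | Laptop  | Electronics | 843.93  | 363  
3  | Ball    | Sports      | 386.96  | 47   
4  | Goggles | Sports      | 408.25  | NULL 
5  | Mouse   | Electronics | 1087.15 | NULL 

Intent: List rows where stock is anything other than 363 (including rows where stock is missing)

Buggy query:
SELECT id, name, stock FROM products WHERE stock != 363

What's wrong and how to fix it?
Bug: 'stock != 363' is unknown when stock is NULL, so NULL rows are silently excluded

Fix: Handle NULL separately with IS NULL alongside the inequality

Corrected query:
SELECT id, name, stock FROM products WHERE stock != 363 OR stock IS NULL

Result:
id | name    | stock
---+---------+------
1  | Binder  | NULL 
3  | Ball    | 47   
4  | Goggles | NULL 
5  | Mouse   | NULL 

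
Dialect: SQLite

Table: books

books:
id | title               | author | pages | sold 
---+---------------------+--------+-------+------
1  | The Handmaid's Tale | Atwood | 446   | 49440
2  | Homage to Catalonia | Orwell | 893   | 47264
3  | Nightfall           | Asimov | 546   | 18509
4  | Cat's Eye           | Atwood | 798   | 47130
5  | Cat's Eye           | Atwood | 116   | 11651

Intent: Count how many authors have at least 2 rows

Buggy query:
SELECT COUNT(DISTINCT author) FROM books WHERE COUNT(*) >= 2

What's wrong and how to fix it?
Bug: COUNT(*) cannot appear in WHERE; the per-group count doesn't exist yet

Fix: Group first with HAVING COUNT(*) >= 2, then COUNT the resulting groups

Corrected query:
SELECT COUNT(*) FROM (SELECT author FROM books GROUP BY author HAVING COUNT(*) >= 2)

Result:
COUNT(*)
--------
1       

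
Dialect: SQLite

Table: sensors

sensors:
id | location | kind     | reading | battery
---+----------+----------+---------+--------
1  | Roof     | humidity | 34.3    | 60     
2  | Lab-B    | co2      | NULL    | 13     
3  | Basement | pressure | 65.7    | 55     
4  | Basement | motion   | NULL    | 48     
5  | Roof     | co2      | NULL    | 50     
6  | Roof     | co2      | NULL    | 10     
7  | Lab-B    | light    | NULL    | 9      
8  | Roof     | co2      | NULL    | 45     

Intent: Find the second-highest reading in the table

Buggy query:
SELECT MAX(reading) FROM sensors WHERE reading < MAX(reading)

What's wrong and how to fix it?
Bug: MAX(reading) on the right of the comparison is an aggregate-in-WHERE error

Fix: Put the inner MAX in a scalar subquery

Corrected query:
SELECT MAX(reading) FROM sensors WHERE reading < (SELECT MAX(reading) FROM sensors)

Result:
MAX(reading)
------------
34.3        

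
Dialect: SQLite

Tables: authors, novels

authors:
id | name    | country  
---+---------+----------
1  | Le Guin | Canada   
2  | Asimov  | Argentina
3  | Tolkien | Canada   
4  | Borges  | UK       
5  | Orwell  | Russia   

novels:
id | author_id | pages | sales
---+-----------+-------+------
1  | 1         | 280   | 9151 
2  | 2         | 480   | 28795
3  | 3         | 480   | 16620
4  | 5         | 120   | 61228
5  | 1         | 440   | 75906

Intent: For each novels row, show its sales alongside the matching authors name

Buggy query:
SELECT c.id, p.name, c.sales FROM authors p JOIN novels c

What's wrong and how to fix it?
Bug: JOIN with no ON clause produces a cartesian product; every novels row pairs with every authors row

Fix: Add ON c.author_id = p.id to the JOIN

Corrected query:
SELECT c.id, p.name, c.sales FROM authors p JOIN novels c ON c.author_id = p.id

Result:
id | name    | sales
---+---------+------
1  | Le Guin | 9151 
2  | Asimov  | 28795
3  | Tolkien | 16620
4  | Orwell  | 61228
5  | Le Guin | 75906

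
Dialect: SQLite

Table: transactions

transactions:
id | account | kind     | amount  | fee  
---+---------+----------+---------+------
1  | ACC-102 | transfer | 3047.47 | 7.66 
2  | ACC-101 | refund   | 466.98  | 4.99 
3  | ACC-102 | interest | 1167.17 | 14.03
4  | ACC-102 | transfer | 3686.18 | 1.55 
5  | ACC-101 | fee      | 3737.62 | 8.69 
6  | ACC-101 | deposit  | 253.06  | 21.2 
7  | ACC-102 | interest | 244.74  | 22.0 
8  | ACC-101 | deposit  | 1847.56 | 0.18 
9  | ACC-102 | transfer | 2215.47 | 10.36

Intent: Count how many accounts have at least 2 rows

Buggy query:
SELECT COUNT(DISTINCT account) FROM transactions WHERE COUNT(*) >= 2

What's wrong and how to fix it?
Bug: WHERE filters individual rows, not groups, so a group-level COUNT is invalid there

Fix: Use a subquery that GROUPs and filters with HAVING, then count its rows

Corrected query:
SELECT COUNT(*) FROM (SELECT account FROM transactions GROUP BY account HAVING COUNT(*) >= 2)

Result:
COUNT(*)
--------
2       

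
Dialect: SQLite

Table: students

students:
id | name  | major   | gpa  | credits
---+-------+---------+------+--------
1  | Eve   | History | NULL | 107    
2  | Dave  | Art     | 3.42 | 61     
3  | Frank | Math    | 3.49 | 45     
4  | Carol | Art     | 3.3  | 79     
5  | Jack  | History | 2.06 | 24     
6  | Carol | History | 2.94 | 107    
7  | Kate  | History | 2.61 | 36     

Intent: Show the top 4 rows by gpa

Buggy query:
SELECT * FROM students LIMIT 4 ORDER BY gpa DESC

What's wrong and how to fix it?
Bug: ORDER BY cannot follow LIMIT; LIMIT is the final clause

Fix: Swap the clauses: ORDER BY first, then LIMIT

Corrected query:
SELECT * FROM students ORDER BY gpa DESC LIMIT 4

Result:
id | name  | major   | gpa  | credits
---+-------+---------+------+--------
3  | Frank | Math    | 3.49 | 45     
2  | Dave  | Art     | 3.42 | 61     
4  | Carol | Art     | 3.3  | 79     
6  | Carol | History | 2.94 | 107    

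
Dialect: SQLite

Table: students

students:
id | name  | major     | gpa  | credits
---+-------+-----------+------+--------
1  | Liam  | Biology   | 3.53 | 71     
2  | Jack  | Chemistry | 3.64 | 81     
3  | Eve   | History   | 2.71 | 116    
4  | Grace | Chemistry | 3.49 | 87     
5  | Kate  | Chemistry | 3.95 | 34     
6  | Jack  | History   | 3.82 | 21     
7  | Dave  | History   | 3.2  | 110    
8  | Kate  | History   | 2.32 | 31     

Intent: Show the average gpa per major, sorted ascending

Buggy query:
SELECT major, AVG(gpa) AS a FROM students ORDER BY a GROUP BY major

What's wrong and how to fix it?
Bug: ORDER BY appears before GROUP BY; SQL clause order requires GROUP BY first

Fix: Reorder: SELECT … FROM … GROUP BY … ORDER BY …

Corrected query:
SELECT major, AVG(gpa) AS a FROM students GROUP BY major ORDER BY a

Result:
major     | a       
----------+---------
History   | 3.0125  
Biology   | 3.53    
Chemistry | 3.693333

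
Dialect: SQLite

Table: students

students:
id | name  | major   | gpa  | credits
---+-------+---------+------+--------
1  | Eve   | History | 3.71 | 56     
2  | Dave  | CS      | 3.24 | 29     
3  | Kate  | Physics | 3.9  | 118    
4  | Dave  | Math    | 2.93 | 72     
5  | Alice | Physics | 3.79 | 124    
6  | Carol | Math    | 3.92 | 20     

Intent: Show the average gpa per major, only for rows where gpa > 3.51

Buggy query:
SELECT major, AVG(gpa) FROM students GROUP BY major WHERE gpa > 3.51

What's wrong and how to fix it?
Bug: WHERE cannot follow GROUP BY

Fix: Place WHERE between FROM and GROUP BY

Corrected query:
SELECT major, AVG(gpa) FROM students WHERE gpa > 3.51 GROUP BY major

Result:
major   | AVG(gpa)
--------+---------
History | 3.71    
Math    | 3.92    
Physics | 3.845   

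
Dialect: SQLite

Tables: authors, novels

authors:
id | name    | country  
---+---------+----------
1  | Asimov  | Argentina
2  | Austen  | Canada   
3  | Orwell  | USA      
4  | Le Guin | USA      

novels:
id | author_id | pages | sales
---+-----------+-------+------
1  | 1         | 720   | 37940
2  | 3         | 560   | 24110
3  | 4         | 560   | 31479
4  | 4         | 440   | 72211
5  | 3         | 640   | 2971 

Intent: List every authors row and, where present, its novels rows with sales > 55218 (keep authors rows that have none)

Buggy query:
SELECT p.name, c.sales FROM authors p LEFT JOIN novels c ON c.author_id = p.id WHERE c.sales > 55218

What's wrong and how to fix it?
Bug: A WHERE condition on the right-hand table after LEFT JOIN drops unmatched parents

Fix: Put 'c.sales > 55218' in the JOIN's ON clause instead of WHERE

Corrected query:
SELECT p.name, c.sales FROM authors p LEFT JOIN novels c ON c.author_id = p.id AND c.sales > 55218

Result:
name    | sales
--------+------
Asimov  | NULL 
Austen  | NULL 
Orwell  | NULL 
Le Guin | 72211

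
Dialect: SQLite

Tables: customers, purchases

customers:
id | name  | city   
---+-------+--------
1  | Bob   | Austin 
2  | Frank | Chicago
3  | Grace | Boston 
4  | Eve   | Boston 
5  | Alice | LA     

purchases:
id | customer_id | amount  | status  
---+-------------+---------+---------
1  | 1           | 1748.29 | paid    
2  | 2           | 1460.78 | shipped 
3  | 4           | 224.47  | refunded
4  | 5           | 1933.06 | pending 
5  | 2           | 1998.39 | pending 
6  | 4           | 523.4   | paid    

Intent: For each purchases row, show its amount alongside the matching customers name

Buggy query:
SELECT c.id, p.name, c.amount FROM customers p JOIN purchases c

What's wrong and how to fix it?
Bug: Missing join condition: each purchases row is matched to all customers rows instead of just its own

Fix: Add ON c.customer_id = p.id to the JOIN

Corrected query:
SELECT c.id, p.name, c.amount FROM customers p JOIN purchases c ON c.customer_id = p.id

Result:
id | name  | amount 
---+-------+--------
1  | Bob   | 1748.29
2  | Frank | 1460.78
3  | Eve   | 224.47 
4  | Alice | 1933.06
5  | Frank | 1998.39
6  | Eve   | 523.4  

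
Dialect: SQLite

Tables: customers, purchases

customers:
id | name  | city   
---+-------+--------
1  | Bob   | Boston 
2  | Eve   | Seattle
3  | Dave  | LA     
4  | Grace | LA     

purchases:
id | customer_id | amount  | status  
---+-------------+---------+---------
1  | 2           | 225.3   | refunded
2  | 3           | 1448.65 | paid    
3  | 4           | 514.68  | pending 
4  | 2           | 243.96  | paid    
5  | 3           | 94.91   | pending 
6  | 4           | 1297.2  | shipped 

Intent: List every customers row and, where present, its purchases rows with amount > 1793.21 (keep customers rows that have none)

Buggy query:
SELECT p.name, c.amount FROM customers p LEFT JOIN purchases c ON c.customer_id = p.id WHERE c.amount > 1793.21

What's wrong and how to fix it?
Bug: Filtering c.amount in WHERE discards the NULL rows produced by LEFT JOIN, turning it into an inner join

Fix: Put 'c.amount > 1793.21' in the JOIN's ON clause instead of WHERE

Corrected query:
SELECT p.name, c.amount FROM customers p LEFT JOIN purchases c ON c.customer_id = p.id AND c.amount > 1793.21

Result:
name  | amount
------+-------
Bob   | NULL  
Eve   | NULL  
Dave  | NULL  
Grace | NULL  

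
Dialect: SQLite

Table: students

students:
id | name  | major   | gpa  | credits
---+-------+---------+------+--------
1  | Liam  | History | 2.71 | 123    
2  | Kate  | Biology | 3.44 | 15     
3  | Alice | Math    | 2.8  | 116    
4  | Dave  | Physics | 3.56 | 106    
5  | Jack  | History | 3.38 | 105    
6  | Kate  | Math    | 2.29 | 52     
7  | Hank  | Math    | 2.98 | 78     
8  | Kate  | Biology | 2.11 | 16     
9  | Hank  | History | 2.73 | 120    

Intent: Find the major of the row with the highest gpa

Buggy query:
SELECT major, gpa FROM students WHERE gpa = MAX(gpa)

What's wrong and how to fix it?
Bug: WHERE is evaluated per row; an aggregate over the whole table isn't defined there

Fix: Use a subquery: WHERE gpa = (SELECT MAX(gpa) FROM students)

Corrected query:
SELECT major, gpa FROM students WHERE gpa = (SELECT MAX(gpa) FROM students)

Result:
major   | gpa 
--------+-----
Physics | 3.56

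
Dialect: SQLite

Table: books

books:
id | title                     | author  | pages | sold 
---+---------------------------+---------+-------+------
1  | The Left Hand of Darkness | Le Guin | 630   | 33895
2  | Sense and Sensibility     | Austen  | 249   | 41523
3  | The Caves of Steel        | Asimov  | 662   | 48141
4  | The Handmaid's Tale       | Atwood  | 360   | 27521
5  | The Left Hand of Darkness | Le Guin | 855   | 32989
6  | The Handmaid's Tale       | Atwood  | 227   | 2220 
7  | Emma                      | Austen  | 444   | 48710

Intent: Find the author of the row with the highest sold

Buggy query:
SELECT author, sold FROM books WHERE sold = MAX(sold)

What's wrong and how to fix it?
Bug: WHERE is evaluated per row; an aggregate over the whole table isn't defined there

Fix: Use a subquery: WHERE sold = (SELECT MAX(sold) FROM books)

Corrected query:
SELECT author, sold FROM books WHERE sold = (SELECT MAX(sold) FROM books)

Result:
author | sold 
-------+------
Austen | 48710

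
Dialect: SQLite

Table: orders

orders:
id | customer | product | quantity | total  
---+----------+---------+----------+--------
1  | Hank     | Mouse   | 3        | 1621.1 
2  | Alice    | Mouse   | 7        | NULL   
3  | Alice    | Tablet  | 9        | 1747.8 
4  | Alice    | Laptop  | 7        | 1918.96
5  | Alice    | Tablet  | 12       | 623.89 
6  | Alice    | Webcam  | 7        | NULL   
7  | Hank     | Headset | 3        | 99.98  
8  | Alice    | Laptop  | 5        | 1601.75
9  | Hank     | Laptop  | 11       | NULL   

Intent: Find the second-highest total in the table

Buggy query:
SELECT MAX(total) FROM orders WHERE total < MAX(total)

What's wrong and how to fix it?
Bug: MAX(total) on the right of the comparison is an aggregate-in-WHERE error

Fix: Put the inner MAX in a scalar subquery

Corrected query:
SELECT MAX(total) FROM orders WHERE total < (SELECT MAX(total) FROM orders)

Result:
MAX(total)
----------
1747.8    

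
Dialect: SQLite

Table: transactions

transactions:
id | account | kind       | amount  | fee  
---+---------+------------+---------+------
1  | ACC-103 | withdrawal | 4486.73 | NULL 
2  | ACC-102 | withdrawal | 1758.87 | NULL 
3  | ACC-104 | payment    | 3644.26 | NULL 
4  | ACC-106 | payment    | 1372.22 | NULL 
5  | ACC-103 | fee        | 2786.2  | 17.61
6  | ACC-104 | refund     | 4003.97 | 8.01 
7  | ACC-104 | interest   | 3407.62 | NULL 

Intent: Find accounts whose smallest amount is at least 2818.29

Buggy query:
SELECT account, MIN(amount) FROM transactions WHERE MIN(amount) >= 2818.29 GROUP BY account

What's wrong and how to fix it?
Bug: MIN() in WHERE is a misuse of aggregate

Fix: Replace WHERE with HAVING after the GROUP BY

Corrected query:
SELECT account, MIN(amount) FROM transactions GROUP BY account HAVING MIN(amount) >= 2818.29

Result:
account | MIN(amount)
--------+------------
ACC-104 | 3407.62    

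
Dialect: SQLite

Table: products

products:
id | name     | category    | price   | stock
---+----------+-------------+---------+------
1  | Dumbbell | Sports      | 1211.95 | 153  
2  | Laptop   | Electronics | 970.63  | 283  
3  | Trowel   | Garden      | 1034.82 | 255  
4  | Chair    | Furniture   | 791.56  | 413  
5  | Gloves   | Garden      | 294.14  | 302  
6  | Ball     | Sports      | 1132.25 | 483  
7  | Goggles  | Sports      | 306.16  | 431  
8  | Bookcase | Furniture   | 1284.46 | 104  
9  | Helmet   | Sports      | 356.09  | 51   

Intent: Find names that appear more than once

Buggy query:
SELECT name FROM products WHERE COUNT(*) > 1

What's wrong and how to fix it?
Bug: WHERE can't reference COUNT(*); aggregates are computed after WHERE

Fix: GROUP BY name, then filter groups with HAVING COUNT(*) > 1

Corrected query:
SELECT name FROM products GROUP BY name HAVING COUNT(*) > 1

Result:
(no rows)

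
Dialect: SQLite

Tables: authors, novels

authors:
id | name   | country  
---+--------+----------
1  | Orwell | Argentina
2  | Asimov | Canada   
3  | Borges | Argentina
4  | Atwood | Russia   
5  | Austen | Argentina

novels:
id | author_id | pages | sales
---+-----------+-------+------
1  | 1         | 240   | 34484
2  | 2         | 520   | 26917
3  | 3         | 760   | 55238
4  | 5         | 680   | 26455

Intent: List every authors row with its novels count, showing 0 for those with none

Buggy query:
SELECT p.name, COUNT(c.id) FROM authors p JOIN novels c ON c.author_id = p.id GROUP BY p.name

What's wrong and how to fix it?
Bug: An inner join excludes parents with zero children

Fix: Use LEFT JOIN so parents without children still appear (COUNT(c.id) gives 0)

Corrected query:
SELECT p.name, COUNT(c.id) FROM authors p LEFT JOIN novels c ON c.author_id = p.id GROUP BY p.name

Result:
name   | COUNT(c.id)
-------+------------
Asimov | 1          
Atwood | 0          
Austen | 1          
Borges | 1          
Orwell | 1          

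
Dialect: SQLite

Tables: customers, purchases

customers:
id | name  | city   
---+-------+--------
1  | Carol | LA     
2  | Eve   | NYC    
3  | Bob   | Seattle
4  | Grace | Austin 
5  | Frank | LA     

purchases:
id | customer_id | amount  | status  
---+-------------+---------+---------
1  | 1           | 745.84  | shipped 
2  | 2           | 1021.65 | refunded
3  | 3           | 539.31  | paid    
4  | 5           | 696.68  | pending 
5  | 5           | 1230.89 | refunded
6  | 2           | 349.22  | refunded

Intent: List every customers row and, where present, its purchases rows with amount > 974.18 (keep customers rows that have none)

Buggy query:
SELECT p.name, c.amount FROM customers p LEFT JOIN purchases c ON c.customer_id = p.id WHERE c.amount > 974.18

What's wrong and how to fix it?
Bug: Filtering c.amount in WHERE discards the NULL rows produced by LEFT JOIN, turning it into an inner join

Fix: Put 'c.amount > 974.18' in the JOIN's ON clause instead of WHERE

Corrected query:
SELECT p.name, c.amount FROM customers p LEFT JOIN purchases c ON c.customer_id = p.id AND c.amount > 974.18

Result:
name  | amount 
------+--------
Carol | NULL   
Eve   | 1021.65
Bob   | NULL   
Grace | NULL   
Frank | 1230.89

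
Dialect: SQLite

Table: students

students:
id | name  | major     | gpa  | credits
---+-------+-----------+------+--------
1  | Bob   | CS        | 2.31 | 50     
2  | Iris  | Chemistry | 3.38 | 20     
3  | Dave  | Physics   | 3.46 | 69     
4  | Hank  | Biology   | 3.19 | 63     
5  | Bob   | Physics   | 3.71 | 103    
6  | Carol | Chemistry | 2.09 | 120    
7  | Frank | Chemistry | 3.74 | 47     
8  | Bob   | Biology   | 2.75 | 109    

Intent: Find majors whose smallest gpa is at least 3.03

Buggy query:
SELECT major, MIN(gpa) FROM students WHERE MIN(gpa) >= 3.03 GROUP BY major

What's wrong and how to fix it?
Bug: MIN() in WHERE is a misuse of aggregate

Fix: Use HAVING for the per-group MIN condition

Corrected query:
SELECT major, MIN(gpa) FROM students GROUP BY major HAVING MIN(gpa) >= 3.03

Result:
major   | MIN(gpa)
--------+---------
Physics | 3.46    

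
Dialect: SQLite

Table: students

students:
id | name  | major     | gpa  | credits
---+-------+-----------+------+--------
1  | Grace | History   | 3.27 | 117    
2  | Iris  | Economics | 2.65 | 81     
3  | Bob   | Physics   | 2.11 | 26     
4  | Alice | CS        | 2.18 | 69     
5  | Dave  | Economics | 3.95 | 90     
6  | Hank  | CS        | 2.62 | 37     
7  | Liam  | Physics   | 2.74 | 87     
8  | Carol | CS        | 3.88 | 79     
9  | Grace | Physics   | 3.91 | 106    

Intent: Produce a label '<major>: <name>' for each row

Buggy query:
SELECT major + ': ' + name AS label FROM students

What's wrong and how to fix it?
Bug: '+' is numeric addition; on text columns SQLite converts them to 0 instead of concatenating

Fix: Replace + with || to concatenate text

Corrected query:
SELECT major || ': ' || name AS label FROM students

Result:
label          
---------------
History: Grace 
Economics: Iris
Physics: Bob   
CS: Alice      
Economics: Dave
CS: Hank       
Physics: Liam  
CS: Carol      
Physics: Grace 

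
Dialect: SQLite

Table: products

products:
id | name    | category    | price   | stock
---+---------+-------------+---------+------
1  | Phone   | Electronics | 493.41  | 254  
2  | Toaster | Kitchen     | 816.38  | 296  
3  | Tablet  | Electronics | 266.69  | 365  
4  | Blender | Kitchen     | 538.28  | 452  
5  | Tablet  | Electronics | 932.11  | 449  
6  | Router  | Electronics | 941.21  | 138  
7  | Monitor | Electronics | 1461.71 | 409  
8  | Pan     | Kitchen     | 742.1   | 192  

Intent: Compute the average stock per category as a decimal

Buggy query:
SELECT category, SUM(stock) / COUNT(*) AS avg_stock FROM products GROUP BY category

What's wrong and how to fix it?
Bug: SUM(stock) and COUNT(*) are both integers; the division truncates the fractional part

Fix: Multiply by 1.0 (or CAST to REAL) to force floating-point division

Corrected query:
SELECT category, SUM(stock) * 1.0 / COUNT(*) AS avg_stock FROM products GROUP BY category

Result:
category    | avg_stock 
------------+-----------
Electronics | 323       
Kitchen     | 313.333333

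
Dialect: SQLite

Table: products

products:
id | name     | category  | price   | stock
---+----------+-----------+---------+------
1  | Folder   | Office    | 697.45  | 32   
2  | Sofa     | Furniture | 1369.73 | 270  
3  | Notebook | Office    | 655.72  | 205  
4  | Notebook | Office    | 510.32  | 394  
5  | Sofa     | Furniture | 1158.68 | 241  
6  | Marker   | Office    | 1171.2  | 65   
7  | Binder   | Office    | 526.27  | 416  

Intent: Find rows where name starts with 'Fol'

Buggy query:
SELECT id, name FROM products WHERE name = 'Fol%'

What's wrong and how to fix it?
Bug: Wildcards only work with LIKE; '=' treats '%' as a literal character

Fix: Use LIKE for wildcard pattern matching

Corrected query:
SELECT id, name FROM products WHERE name LIKE 'Fol%'

Result:
id | name  
---+-------
1  | Folder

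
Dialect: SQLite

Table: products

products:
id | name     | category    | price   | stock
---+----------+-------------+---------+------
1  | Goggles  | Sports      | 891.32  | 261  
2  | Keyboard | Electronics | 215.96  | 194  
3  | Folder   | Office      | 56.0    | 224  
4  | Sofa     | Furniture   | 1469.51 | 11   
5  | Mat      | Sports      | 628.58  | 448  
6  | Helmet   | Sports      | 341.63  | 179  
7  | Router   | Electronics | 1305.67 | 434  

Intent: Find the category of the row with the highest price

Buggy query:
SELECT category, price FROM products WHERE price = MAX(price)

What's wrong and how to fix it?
Bug: WHERE is evaluated per row; an aggregate over the whole table isn't defined there

Fix: Use a subquery: WHERE price = (SELECT MAX(price) FROM products)

Corrected query:
SELECT category, price FROM products WHERE price = (SELECT MAX(price) FROM products)

Result:
category  | price  
----------+--------
Furniture | 1469.51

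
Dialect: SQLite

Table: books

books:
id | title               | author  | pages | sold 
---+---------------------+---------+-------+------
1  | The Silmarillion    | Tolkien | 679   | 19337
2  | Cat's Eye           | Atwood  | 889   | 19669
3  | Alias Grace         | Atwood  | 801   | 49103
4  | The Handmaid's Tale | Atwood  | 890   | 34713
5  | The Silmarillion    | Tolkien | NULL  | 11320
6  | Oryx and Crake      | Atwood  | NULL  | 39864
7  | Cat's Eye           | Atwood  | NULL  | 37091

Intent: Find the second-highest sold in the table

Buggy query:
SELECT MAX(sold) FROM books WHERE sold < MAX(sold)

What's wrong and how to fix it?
Bug: MAX(sold) on the right of the comparison is an aggregate-in-WHERE error

Fix: Put the inner MAX in a scalar subquery

Corrected query:
SELECT MAX(sold) FROM books WHERE sold < (SELECT MAX(sold) FROM books)

Result:
MAX(sold)
---------
39864    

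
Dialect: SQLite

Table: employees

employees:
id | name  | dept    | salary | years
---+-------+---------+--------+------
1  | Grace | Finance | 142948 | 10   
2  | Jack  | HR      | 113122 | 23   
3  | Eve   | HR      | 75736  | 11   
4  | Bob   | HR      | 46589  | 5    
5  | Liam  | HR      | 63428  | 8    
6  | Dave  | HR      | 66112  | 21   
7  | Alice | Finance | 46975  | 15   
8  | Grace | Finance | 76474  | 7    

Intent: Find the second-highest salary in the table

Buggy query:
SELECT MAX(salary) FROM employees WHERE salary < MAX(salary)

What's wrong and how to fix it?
Bug: MAX(salary) on the right of the comparison is an aggregate-in-WHERE error

Fix: Compute the overall MAX in a subquery, then take MAX of rows below it

Corrected query:
SELECT MAX(salary) FROM employees WHERE salary < (SELECT MAX(salary) FROM employees)

Result:
MAX(salary)
-----------
113122     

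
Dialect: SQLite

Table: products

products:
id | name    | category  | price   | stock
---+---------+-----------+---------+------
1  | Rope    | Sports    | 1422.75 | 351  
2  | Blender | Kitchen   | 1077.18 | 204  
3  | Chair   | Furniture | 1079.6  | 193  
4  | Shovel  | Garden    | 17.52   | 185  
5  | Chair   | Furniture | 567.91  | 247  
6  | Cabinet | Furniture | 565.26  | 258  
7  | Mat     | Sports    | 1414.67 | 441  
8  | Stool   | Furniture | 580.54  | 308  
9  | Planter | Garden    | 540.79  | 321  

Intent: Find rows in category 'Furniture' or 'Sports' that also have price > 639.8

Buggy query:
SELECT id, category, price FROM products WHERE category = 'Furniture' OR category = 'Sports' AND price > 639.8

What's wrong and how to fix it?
Bug: Without parentheses, AND is evaluated before OR, so the price filter only applies to the 'Sports' branch

Fix: Group the OR with parentheses (or use IN), then AND the threshold

Corrected query:
SELECT id, category, price FROM products WHERE (category = 'Furniture' OR category = 'Sports') AND price > 639.8

Result:
id | category  | price  
---+-----------+--------
1  | Sports    | 1422.75
3  | Furniture | 1079.6 
7  | Sports    | 1414.67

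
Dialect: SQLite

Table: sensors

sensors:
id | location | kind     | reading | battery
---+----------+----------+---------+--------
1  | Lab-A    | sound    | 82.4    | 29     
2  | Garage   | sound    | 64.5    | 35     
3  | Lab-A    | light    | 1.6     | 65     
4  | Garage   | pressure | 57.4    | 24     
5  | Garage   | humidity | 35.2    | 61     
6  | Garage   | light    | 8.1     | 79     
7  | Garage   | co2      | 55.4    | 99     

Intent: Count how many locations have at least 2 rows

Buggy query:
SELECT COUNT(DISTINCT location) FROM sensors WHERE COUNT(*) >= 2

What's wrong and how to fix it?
Bug: COUNT(*) cannot appear in WHERE; the per-group count doesn't exist yet

Fix: Group first with HAVING COUNT(*) >= 2, then COUNT the resulting groups

Corrected query:
SELECT COUNT(*) FROM (SELECT location FROM sensors GROUP BY location HAVING COUNT(*) >= 2)

Result:
COUNT(*)
--------
2       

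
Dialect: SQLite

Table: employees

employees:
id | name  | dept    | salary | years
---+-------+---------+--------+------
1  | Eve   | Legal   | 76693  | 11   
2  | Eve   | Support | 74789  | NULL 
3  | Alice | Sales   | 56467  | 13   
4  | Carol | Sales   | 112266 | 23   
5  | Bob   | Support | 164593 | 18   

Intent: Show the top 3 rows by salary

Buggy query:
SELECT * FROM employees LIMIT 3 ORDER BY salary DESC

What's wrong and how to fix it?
Bug: ORDER BY cannot follow LIMIT; LIMIT is the final clause

Fix: Swap the clauses: ORDER BY first, then LIMIT

Corrected query:
SELECT * FROM employees ORDER BY salary DESC LIMIT 3

Result:
id | name  | dept    | salary | years
---+-------+---------+--------+------
5  | Bob   | Support | 164593 | 18   
4  | Carol | Sales   | 112266 | 23   
1  | Eve   | Legal   | 76693  | 11   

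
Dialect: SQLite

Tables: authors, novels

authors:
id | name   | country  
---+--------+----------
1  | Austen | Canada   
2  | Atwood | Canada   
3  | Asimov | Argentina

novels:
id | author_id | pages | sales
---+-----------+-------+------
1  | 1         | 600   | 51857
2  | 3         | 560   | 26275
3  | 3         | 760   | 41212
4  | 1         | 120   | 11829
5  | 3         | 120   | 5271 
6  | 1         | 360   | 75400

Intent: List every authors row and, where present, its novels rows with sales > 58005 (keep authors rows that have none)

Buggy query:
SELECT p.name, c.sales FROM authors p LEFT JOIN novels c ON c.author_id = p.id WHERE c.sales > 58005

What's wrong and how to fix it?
Bug: A WHERE condition on the right-hand table after LEFT JOIN drops unmatched parents

Fix: Move the right-table condition into the ON clause so unmatched parents are kept

Corrected query:
SELECT p.name, c.sales FROM authors p LEFT JOIN novels c ON c.author_id = p.id AND c.sales > 58005

Result:
name   | sales
-------+------
Austen | 75400
Atwood | NULL 
Asimov | NULL 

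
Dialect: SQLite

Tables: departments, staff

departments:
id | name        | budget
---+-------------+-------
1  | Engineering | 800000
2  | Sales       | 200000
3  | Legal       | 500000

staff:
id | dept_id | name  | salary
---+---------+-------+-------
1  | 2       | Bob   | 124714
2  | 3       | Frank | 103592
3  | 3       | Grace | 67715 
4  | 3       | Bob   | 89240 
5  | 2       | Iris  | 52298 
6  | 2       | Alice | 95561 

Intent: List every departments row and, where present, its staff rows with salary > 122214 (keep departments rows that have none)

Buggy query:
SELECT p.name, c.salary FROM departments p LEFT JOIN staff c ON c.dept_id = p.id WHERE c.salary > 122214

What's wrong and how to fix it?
Bug: Filtering c.salary in WHERE discards the NULL rows produced by LEFT JOIN, turning it into an inner join

Fix: Put 'c.salary > 122214' in the JOIN's ON clause instead of WHERE

Corrected query:
SELECT p.name, c.salary FROM departments p LEFT JOIN staff c ON c.dept_id = p.id AND c.salary > 122214

Result:
name        | salary
------------+-------
Engineering | NULL  
Sales       | 124714
Legal       | NULL  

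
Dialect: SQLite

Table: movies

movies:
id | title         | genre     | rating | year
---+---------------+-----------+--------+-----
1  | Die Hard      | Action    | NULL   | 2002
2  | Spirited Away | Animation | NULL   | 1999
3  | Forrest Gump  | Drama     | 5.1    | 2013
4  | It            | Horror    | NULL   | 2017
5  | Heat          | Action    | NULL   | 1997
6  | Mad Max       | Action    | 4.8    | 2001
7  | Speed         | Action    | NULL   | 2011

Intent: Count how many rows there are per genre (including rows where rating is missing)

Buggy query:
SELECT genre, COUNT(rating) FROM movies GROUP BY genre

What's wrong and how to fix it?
Bug: COUNT(column) counts non-NULL values only; rows with NULL rating aren't counted

Fix: Use COUNT(*) to count all rows regardless of NULL

Corrected query:
SELECT genre, COUNT(*) FROM movies GROUP BY genre

Result:
genre     | COUNT(*)
----------+---------
Action    | 4       
Animation | 1       
Drama     | 1       
Horror    | 1       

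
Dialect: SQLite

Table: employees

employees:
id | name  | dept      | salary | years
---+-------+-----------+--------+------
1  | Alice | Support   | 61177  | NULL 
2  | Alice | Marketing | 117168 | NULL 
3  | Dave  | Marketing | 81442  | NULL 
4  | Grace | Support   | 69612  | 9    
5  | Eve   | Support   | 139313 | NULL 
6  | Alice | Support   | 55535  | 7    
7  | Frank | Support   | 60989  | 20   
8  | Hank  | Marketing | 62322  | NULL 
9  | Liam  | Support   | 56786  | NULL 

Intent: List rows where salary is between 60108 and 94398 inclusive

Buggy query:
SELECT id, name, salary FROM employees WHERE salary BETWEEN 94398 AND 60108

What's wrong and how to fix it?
Bug: BETWEEN expects the lower bound first; with 94398 AND 60108 the range is empty

Fix: Write BETWEEN 60108 AND 94398

Corrected query:
SELECT id, name, salary FROM employees WHERE salary BETWEEN 60108 AND 94398

Result:
id | name  | salary
---+-------+-------
1  | Alice | 61177 
3  | Dave  | 81442 
4  | Grace | 69612 
7  | Frank | 60989 
8  | Hank  | 62322 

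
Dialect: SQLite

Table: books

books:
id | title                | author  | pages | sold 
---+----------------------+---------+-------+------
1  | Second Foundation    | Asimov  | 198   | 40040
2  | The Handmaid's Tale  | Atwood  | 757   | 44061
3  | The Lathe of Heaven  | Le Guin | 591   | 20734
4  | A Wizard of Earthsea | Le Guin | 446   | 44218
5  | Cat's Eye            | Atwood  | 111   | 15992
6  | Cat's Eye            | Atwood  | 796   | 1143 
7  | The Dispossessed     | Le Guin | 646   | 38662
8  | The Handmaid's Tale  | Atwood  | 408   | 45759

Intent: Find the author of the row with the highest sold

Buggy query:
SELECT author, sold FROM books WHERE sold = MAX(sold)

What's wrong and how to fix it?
Bug: MAX(sold) is an aggregate and cannot be used directly in WHERE

Fix: Wrap MAX in a scalar subquery so WHERE compares against a single value

Corrected query:
SELECT author, sold FROM books WHERE sold = (SELECT MAX(sold) FROM books)

Result:
author | sold 
-------+------
Atwood | 45759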